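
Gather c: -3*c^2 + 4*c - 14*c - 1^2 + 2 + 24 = -3*c^2 - 10*c + 25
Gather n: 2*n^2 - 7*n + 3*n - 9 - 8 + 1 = 2*n^2 - 4*n - 16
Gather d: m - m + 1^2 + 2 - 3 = 0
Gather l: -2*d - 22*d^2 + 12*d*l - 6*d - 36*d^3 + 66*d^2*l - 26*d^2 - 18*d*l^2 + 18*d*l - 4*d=-36*d^3 - 48*d^2 - 18*d*l^2 - 12*d + l*(66*d^2 + 30*d)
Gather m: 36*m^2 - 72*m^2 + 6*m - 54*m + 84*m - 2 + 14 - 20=-36*m^2 + 36*m - 8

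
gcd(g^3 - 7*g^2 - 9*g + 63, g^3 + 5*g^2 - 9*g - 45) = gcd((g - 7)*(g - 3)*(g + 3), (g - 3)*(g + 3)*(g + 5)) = g^2 - 9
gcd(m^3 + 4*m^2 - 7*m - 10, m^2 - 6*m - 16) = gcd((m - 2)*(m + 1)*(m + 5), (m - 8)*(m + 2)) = 1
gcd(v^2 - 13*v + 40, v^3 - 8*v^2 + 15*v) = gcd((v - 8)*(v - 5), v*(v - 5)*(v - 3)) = v - 5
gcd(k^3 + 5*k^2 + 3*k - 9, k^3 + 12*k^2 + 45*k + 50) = 1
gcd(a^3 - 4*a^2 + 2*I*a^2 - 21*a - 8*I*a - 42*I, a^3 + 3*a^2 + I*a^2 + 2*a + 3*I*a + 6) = a^2 + a*(3 + 2*I) + 6*I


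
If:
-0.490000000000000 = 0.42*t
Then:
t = -1.17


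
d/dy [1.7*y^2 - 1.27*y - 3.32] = 3.4*y - 1.27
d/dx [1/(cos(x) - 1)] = sin(x)/(cos(x) - 1)^2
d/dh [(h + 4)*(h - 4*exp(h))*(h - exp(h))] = (1 - exp(h))*(h + 4)*(h - 4*exp(h)) - (h + 4)*(h - exp(h))*(4*exp(h) - 1) + (h - 4*exp(h))*(h - exp(h))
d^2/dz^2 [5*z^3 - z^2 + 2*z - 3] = 30*z - 2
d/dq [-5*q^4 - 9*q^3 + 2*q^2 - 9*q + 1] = -20*q^3 - 27*q^2 + 4*q - 9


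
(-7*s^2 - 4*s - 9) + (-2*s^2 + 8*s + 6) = -9*s^2 + 4*s - 3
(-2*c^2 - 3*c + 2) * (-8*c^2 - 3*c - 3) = 16*c^4 + 30*c^3 - c^2 + 3*c - 6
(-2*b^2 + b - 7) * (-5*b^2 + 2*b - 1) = 10*b^4 - 9*b^3 + 39*b^2 - 15*b + 7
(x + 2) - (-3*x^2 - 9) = 3*x^2 + x + 11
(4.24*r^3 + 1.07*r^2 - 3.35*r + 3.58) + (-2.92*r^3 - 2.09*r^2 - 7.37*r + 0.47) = 1.32*r^3 - 1.02*r^2 - 10.72*r + 4.05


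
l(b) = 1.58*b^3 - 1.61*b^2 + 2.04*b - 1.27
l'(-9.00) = 414.96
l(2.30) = 14.13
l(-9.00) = -1301.86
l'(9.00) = 357.00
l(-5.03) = -253.34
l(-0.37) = -2.33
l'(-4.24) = 100.91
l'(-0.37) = 3.88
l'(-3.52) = 72.10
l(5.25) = 193.70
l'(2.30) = 19.71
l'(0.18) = 1.61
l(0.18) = -0.95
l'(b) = 4.74*b^2 - 3.22*b + 2.04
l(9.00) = 1038.50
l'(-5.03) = 138.16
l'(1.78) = 11.33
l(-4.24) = -159.30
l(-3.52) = -97.31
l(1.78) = 6.17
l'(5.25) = 115.78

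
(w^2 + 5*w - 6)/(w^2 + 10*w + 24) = (w - 1)/(w + 4)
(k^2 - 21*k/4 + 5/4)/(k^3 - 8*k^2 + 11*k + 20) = (k - 1/4)/(k^2 - 3*k - 4)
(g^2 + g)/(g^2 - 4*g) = (g + 1)/(g - 4)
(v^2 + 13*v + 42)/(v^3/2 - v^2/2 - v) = 2*(v^2 + 13*v + 42)/(v*(v^2 - v - 2))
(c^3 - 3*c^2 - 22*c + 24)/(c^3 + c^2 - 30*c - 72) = (c - 1)/(c + 3)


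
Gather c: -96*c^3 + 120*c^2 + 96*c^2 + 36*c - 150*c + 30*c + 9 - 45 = -96*c^3 + 216*c^2 - 84*c - 36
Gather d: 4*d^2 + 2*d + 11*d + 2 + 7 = 4*d^2 + 13*d + 9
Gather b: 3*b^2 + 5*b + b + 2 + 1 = 3*b^2 + 6*b + 3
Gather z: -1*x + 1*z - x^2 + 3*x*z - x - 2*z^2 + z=-x^2 - 2*x - 2*z^2 + z*(3*x + 2)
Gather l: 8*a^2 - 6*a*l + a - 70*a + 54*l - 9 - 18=8*a^2 - 69*a + l*(54 - 6*a) - 27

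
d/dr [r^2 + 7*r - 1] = 2*r + 7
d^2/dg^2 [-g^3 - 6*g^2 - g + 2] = -6*g - 12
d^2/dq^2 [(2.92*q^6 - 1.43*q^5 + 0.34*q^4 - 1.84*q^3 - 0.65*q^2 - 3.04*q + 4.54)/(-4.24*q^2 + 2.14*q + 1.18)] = (-629.935104*q^8 + 949.095168*q^7 + 9.44031999999987*q^6 - 385.61832*q^5 - 12.779016*q^4 + 182.449744*q^3 - 448.000128*q^2 + 353.795328*q - 100.55492)/(76.225024*q^6 - 115.416192*q^5 - 5.388192*q^4 + 54.440744*q^3 + 1.499544*q^2 - 8.939208*q - 1.643032)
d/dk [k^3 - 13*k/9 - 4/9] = 3*k^2 - 13/9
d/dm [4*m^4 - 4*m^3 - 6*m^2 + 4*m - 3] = 16*m^3 - 12*m^2 - 12*m + 4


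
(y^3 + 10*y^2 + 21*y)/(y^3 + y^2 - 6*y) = (y + 7)/(y - 2)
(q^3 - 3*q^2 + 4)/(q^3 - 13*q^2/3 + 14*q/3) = 3*(q^2 - q - 2)/(q*(3*q - 7))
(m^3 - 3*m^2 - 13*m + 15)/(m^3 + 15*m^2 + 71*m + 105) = (m^2 - 6*m + 5)/(m^2 + 12*m + 35)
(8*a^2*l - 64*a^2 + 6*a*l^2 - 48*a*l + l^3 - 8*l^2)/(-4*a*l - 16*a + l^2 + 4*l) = (-8*a^2*l + 64*a^2 - 6*a*l^2 + 48*a*l - l^3 + 8*l^2)/(4*a*l + 16*a - l^2 - 4*l)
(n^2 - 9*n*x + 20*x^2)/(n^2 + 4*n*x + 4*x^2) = (n^2 - 9*n*x + 20*x^2)/(n^2 + 4*n*x + 4*x^2)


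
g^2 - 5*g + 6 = (g - 3)*(g - 2)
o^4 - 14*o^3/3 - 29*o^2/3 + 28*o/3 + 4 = (o - 6)*(o - 1)*(o + 1/3)*(o + 2)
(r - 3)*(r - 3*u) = r^2 - 3*r*u - 3*r + 9*u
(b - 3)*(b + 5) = b^2 + 2*b - 15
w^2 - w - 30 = (w - 6)*(w + 5)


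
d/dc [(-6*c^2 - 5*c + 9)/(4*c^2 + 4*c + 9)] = (-4*c^2 - 180*c - 81)/(16*c^4 + 32*c^3 + 88*c^2 + 72*c + 81)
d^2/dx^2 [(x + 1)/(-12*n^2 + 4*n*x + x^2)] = 2*(4*(2*n + x)^2*(x + 1) - (4*n + 3*x + 1)*(-12*n^2 + 4*n*x + x^2))/(-12*n^2 + 4*n*x + x^2)^3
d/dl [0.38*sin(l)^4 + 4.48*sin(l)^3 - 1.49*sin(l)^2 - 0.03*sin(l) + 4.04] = (1.52*sin(l)^3 + 13.44*sin(l)^2 - 2.98*sin(l) - 0.03)*cos(l)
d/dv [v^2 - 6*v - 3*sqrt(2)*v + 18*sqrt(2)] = 2*v - 6 - 3*sqrt(2)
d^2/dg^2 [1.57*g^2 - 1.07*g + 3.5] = 3.14000000000000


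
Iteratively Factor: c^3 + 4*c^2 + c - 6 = (c + 3)*(c^2 + c - 2) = (c + 2)*(c + 3)*(c - 1)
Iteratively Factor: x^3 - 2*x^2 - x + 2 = (x + 1)*(x^2 - 3*x + 2) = (x - 1)*(x + 1)*(x - 2)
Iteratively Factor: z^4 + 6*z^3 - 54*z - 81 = (z + 3)*(z^3 + 3*z^2 - 9*z - 27) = (z - 3)*(z + 3)*(z^2 + 6*z + 9) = (z - 3)*(z + 3)^2*(z + 3)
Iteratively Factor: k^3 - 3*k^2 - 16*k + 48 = (k - 4)*(k^2 + k - 12) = (k - 4)*(k - 3)*(k + 4)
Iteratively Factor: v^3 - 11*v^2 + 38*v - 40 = (v - 5)*(v^2 - 6*v + 8) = (v - 5)*(v - 4)*(v - 2)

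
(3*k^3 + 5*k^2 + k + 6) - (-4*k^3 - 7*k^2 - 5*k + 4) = 7*k^3 + 12*k^2 + 6*k + 2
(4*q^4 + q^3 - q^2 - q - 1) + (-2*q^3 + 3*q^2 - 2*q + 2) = 4*q^4 - q^3 + 2*q^2 - 3*q + 1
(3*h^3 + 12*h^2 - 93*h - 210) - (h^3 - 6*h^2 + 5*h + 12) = 2*h^3 + 18*h^2 - 98*h - 222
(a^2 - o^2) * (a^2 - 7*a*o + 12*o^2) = a^4 - 7*a^3*o + 11*a^2*o^2 + 7*a*o^3 - 12*o^4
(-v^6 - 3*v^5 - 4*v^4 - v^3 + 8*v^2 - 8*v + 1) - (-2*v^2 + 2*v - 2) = -v^6 - 3*v^5 - 4*v^4 - v^3 + 10*v^2 - 10*v + 3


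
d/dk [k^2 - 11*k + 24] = 2*k - 11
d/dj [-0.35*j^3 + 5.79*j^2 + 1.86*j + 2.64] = -1.05*j^2 + 11.58*j + 1.86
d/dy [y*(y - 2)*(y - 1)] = 3*y^2 - 6*y + 2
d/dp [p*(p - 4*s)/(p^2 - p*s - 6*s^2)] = (-p*(p - 4*s)*(2*p - s) + 2*(-p + 2*s)*(-p^2 + p*s + 6*s^2))/(-p^2 + p*s + 6*s^2)^2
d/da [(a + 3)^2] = 2*a + 6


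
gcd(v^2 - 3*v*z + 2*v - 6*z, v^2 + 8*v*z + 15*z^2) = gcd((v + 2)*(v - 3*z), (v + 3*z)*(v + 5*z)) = 1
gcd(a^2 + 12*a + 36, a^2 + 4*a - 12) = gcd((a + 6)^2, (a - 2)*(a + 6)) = a + 6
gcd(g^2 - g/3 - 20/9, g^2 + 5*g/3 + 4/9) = g + 4/3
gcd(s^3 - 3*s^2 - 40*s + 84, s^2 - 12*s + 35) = s - 7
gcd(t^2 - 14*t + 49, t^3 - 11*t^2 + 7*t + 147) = t^2 - 14*t + 49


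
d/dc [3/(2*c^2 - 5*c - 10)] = 3*(5 - 4*c)/(-2*c^2 + 5*c + 10)^2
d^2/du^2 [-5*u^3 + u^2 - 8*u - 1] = 2 - 30*u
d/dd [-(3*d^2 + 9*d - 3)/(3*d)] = -1 - 1/d^2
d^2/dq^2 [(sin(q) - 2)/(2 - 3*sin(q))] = 4*(-3*sin(q)^2 - 2*sin(q) + 6)/(3*sin(q) - 2)^3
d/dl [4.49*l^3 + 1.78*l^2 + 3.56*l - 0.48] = 13.47*l^2 + 3.56*l + 3.56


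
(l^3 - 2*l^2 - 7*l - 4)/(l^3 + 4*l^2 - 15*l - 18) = (l^2 - 3*l - 4)/(l^2 + 3*l - 18)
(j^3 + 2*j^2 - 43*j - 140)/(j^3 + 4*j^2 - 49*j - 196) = (j + 5)/(j + 7)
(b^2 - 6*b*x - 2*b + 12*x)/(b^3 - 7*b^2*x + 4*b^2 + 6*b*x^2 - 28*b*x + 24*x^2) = (2 - b)/(-b^2 + b*x - 4*b + 4*x)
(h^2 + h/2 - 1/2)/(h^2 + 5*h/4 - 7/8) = 4*(h + 1)/(4*h + 7)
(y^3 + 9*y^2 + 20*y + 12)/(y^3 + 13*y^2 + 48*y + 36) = (y + 2)/(y + 6)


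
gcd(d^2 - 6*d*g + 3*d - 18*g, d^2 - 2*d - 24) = 1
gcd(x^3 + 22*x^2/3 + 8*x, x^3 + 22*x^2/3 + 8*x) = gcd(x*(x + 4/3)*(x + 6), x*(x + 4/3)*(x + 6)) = x^3 + 22*x^2/3 + 8*x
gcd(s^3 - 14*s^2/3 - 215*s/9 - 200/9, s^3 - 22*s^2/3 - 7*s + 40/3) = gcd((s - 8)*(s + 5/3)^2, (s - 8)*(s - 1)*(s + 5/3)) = s^2 - 19*s/3 - 40/3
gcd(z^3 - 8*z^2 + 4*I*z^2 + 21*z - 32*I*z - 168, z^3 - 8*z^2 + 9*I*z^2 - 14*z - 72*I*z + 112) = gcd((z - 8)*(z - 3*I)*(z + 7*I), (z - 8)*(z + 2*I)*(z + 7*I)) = z^2 + z*(-8 + 7*I) - 56*I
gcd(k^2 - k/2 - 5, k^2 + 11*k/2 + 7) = k + 2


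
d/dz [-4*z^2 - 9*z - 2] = -8*z - 9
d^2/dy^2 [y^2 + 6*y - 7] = 2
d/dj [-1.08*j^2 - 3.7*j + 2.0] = -2.16*j - 3.7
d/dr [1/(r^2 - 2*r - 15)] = 2*(1 - r)/(-r^2 + 2*r + 15)^2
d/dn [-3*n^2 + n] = 1 - 6*n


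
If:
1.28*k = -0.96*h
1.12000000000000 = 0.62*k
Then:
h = -2.41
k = 1.81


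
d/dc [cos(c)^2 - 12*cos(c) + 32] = 2*(6 - cos(c))*sin(c)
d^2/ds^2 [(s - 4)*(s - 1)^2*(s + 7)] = 12*s^2 + 6*s - 66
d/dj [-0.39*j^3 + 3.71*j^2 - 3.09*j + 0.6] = -1.17*j^2 + 7.42*j - 3.09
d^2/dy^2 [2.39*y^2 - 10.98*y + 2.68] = 4.78000000000000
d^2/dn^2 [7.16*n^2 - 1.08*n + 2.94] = 14.3200000000000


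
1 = 1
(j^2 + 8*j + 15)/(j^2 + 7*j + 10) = (j + 3)/(j + 2)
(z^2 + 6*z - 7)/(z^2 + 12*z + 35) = (z - 1)/(z + 5)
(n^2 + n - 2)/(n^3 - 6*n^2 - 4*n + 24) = (n - 1)/(n^2 - 8*n + 12)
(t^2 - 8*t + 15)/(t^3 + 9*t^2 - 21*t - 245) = (t - 3)/(t^2 + 14*t + 49)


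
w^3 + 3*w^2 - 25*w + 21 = (w - 3)*(w - 1)*(w + 7)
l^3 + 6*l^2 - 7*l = l*(l - 1)*(l + 7)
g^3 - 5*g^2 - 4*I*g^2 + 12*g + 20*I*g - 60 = (g - 5)*(g - 6*I)*(g + 2*I)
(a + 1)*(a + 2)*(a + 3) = a^3 + 6*a^2 + 11*a + 6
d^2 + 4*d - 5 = (d - 1)*(d + 5)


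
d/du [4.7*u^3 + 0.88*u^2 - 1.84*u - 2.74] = 14.1*u^2 + 1.76*u - 1.84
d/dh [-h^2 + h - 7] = 1 - 2*h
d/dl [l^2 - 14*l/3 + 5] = 2*l - 14/3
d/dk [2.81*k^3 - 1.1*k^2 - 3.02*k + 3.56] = 8.43*k^2 - 2.2*k - 3.02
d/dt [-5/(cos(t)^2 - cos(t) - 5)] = 5*(1 - 2*cos(t))*sin(t)/(sin(t)^2 + cos(t) + 4)^2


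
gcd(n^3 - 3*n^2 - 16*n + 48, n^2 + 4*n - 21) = n - 3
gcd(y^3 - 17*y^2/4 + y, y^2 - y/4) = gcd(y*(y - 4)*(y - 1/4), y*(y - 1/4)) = y^2 - y/4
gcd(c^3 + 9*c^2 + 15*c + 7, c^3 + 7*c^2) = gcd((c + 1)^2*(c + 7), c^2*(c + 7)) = c + 7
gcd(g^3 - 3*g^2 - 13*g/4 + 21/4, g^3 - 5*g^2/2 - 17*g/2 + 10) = g - 1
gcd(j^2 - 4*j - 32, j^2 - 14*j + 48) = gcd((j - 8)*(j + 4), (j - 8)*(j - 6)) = j - 8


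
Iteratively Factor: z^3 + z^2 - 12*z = (z + 4)*(z^2 - 3*z) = z*(z + 4)*(z - 3)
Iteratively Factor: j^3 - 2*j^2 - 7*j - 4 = (j - 4)*(j^2 + 2*j + 1) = (j - 4)*(j + 1)*(j + 1)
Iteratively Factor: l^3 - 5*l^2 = (l)*(l^2 - 5*l) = l^2*(l - 5)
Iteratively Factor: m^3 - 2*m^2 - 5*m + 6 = (m + 2)*(m^2 - 4*m + 3) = (m - 3)*(m + 2)*(m - 1)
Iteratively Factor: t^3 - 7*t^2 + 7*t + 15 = (t + 1)*(t^2 - 8*t + 15) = (t - 3)*(t + 1)*(t - 5)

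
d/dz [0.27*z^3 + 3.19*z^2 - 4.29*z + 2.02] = 0.81*z^2 + 6.38*z - 4.29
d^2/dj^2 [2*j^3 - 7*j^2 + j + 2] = 12*j - 14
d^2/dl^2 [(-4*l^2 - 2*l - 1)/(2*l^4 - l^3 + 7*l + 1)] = 6*(-16*l^8 - 8*l^7 - 4*l^6 + 120*l^5 + 30*l^4 - 10*l^3 + 7*l^2 - l - 13)/(8*l^12 - 12*l^11 + 6*l^10 + 83*l^9 - 72*l^8 + 9*l^7 + 297*l^6 - 63*l^5 - 36*l^4 + 340*l^3 + 147*l^2 + 21*l + 1)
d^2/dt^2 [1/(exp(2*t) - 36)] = 4*(exp(2*t) + 36)*exp(2*t)/(exp(2*t) - 36)^3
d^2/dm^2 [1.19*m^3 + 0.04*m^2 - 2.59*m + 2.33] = 7.14*m + 0.08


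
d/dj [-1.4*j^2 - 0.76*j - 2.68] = -2.8*j - 0.76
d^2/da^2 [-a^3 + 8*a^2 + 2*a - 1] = 16 - 6*a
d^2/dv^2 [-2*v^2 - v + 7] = -4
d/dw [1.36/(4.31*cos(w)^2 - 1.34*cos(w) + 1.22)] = (11.7232*cos(w) - 1.8224)*sin(w)/(4.31*cos(w)^2 - 1.34*cos(w) + 1.22)^2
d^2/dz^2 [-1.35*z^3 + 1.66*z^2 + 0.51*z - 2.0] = 3.32 - 8.1*z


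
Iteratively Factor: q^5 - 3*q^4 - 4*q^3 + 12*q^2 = (q - 2)*(q^4 - q^3 - 6*q^2) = (q - 2)*(q + 2)*(q^3 - 3*q^2) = q*(q - 2)*(q + 2)*(q^2 - 3*q) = q^2*(q - 2)*(q + 2)*(q - 3)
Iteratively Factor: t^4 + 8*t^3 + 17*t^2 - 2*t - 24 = (t + 4)*(t^3 + 4*t^2 + t - 6) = (t + 2)*(t + 4)*(t^2 + 2*t - 3) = (t - 1)*(t + 2)*(t + 4)*(t + 3)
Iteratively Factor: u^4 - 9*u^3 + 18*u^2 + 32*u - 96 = (u + 2)*(u^3 - 11*u^2 + 40*u - 48) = (u - 4)*(u + 2)*(u^2 - 7*u + 12) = (u - 4)*(u - 3)*(u + 2)*(u - 4)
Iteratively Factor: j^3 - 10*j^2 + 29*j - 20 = (j - 5)*(j^2 - 5*j + 4) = (j - 5)*(j - 1)*(j - 4)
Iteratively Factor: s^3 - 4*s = (s + 2)*(s^2 - 2*s) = (s - 2)*(s + 2)*(s)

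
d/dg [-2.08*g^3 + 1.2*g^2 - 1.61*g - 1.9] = -6.24*g^2 + 2.4*g - 1.61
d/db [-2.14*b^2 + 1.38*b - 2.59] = 1.38 - 4.28*b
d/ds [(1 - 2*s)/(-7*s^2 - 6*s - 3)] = 2*(-7*s^2 + 7*s + 6)/(49*s^4 + 84*s^3 + 78*s^2 + 36*s + 9)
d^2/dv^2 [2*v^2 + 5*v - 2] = 4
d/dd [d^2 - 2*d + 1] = 2*d - 2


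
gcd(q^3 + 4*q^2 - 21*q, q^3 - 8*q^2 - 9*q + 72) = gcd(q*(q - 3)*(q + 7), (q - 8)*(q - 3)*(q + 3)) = q - 3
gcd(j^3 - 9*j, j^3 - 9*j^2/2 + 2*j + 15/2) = j - 3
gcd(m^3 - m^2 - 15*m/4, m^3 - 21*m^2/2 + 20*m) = m^2 - 5*m/2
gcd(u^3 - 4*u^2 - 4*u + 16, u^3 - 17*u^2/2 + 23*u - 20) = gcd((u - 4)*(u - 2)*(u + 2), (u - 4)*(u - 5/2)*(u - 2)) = u^2 - 6*u + 8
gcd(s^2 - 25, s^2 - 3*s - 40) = s + 5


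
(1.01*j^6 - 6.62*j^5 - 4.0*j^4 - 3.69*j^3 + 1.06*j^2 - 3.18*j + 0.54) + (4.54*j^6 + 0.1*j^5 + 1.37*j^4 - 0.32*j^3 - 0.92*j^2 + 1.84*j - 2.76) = 5.55*j^6 - 6.52*j^5 - 2.63*j^4 - 4.01*j^3 + 0.14*j^2 - 1.34*j - 2.22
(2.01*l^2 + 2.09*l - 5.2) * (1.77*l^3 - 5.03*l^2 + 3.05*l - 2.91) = 3.5577*l^5 - 6.411*l^4 - 13.5862*l^3 + 26.6814*l^2 - 21.9419*l + 15.132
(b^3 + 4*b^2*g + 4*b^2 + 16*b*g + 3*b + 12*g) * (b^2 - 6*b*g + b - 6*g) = b^5 - 2*b^4*g + 5*b^4 - 24*b^3*g^2 - 10*b^3*g + 7*b^3 - 120*b^2*g^2 - 14*b^2*g + 3*b^2 - 168*b*g^2 - 6*b*g - 72*g^2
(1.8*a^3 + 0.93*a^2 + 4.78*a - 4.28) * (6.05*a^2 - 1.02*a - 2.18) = 10.89*a^5 + 3.7905*a^4 + 24.0464*a^3 - 32.797*a^2 - 6.0548*a + 9.3304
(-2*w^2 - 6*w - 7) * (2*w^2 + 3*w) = -4*w^4 - 18*w^3 - 32*w^2 - 21*w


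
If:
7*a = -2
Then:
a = -2/7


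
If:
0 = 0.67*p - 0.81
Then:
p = 1.21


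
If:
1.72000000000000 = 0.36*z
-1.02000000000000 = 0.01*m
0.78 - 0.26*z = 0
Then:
No Solution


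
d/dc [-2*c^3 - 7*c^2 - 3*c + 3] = -6*c^2 - 14*c - 3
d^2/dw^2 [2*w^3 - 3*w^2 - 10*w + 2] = 12*w - 6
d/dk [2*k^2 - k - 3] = 4*k - 1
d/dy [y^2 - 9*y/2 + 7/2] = 2*y - 9/2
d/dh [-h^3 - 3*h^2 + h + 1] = -3*h^2 - 6*h + 1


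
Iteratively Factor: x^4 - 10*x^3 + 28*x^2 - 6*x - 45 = (x - 3)*(x^3 - 7*x^2 + 7*x + 15) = (x - 5)*(x - 3)*(x^2 - 2*x - 3) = (x - 5)*(x - 3)^2*(x + 1)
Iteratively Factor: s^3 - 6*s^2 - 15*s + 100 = (s - 5)*(s^2 - s - 20) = (s - 5)^2*(s + 4)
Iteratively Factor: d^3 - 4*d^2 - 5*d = (d + 1)*(d^2 - 5*d) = (d - 5)*(d + 1)*(d)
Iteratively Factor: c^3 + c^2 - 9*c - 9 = (c + 3)*(c^2 - 2*c - 3) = (c + 1)*(c + 3)*(c - 3)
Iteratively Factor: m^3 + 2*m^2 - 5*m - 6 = (m - 2)*(m^2 + 4*m + 3) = (m - 2)*(m + 3)*(m + 1)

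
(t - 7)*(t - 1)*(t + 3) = t^3 - 5*t^2 - 17*t + 21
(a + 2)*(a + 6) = a^2 + 8*a + 12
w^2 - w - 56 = (w - 8)*(w + 7)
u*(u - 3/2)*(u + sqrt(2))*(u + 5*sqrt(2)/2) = u^4 - 3*u^3/2 + 7*sqrt(2)*u^3/2 - 21*sqrt(2)*u^2/4 + 5*u^2 - 15*u/2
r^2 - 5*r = r*(r - 5)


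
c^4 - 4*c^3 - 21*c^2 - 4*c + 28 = (c - 7)*(c - 1)*(c + 2)^2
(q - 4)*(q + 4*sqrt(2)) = q^2 - 4*q + 4*sqrt(2)*q - 16*sqrt(2)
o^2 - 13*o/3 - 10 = (o - 6)*(o + 5/3)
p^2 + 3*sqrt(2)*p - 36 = (p - 3*sqrt(2))*(p + 6*sqrt(2))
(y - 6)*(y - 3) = y^2 - 9*y + 18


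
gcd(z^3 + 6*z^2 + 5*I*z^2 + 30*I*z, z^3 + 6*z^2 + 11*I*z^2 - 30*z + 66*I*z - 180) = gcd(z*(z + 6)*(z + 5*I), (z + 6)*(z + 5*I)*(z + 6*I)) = z^2 + z*(6 + 5*I) + 30*I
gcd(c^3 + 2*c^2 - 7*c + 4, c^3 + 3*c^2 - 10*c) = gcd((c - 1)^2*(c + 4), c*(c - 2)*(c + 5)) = 1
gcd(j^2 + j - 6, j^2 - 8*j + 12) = j - 2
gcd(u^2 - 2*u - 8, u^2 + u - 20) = u - 4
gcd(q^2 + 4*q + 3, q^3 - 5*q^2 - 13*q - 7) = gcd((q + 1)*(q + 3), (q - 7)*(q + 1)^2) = q + 1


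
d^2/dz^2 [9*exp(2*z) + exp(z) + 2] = (36*exp(z) + 1)*exp(z)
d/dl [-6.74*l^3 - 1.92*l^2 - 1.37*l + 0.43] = -20.22*l^2 - 3.84*l - 1.37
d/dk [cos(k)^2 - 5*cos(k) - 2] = (5 - 2*cos(k))*sin(k)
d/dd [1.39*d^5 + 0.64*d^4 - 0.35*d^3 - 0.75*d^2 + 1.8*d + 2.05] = 6.95*d^4 + 2.56*d^3 - 1.05*d^2 - 1.5*d + 1.8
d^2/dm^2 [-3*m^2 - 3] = -6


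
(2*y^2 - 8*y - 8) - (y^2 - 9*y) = y^2 + y - 8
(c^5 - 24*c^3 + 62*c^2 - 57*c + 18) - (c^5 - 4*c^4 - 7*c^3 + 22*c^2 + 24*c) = 4*c^4 - 17*c^3 + 40*c^2 - 81*c + 18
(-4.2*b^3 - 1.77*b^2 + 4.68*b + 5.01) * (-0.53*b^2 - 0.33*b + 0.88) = 2.226*b^5 + 2.3241*b^4 - 5.5923*b^3 - 5.7573*b^2 + 2.4651*b + 4.4088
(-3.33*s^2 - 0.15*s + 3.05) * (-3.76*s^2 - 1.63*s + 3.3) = 12.5208*s^4 + 5.9919*s^3 - 22.2125*s^2 - 5.4665*s + 10.065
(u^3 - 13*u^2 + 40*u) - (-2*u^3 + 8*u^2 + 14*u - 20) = 3*u^3 - 21*u^2 + 26*u + 20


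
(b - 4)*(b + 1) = b^2 - 3*b - 4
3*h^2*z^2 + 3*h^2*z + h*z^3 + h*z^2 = z*(3*h + z)*(h*z + h)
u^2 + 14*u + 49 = (u + 7)^2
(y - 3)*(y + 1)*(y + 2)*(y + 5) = y^4 + 5*y^3 - 7*y^2 - 41*y - 30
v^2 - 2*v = v*(v - 2)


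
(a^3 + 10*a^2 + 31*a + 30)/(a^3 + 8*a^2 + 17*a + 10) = (a + 3)/(a + 1)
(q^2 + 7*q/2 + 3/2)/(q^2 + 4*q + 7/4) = 2*(q + 3)/(2*q + 7)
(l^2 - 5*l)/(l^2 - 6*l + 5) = l/(l - 1)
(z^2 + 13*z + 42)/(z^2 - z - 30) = (z^2 + 13*z + 42)/(z^2 - z - 30)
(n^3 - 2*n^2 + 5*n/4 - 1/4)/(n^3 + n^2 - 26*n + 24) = (n^2 - n + 1/4)/(n^2 + 2*n - 24)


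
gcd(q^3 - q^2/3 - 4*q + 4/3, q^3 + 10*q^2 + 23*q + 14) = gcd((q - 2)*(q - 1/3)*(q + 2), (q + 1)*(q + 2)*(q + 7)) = q + 2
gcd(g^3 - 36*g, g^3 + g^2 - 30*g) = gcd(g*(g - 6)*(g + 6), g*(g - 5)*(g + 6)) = g^2 + 6*g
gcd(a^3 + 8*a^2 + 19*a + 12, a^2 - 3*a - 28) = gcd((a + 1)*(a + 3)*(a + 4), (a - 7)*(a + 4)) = a + 4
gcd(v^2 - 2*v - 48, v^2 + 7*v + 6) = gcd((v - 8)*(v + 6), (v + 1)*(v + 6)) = v + 6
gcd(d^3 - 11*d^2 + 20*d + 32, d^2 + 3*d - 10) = 1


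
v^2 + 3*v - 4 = (v - 1)*(v + 4)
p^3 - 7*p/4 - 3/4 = (p - 3/2)*(p + 1/2)*(p + 1)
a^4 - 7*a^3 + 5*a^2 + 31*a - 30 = (a - 5)*(a - 3)*(a - 1)*(a + 2)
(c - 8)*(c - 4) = c^2 - 12*c + 32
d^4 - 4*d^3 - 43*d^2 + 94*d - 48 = (d - 8)*(d - 1)^2*(d + 6)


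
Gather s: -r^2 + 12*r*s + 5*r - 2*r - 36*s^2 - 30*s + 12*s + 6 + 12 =-r^2 + 3*r - 36*s^2 + s*(12*r - 18) + 18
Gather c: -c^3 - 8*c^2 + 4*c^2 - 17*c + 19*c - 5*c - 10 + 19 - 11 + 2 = -c^3 - 4*c^2 - 3*c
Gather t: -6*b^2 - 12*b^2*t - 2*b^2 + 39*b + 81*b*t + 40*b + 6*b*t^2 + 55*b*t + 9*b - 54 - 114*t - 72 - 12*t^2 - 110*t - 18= -8*b^2 + 88*b + t^2*(6*b - 12) + t*(-12*b^2 + 136*b - 224) - 144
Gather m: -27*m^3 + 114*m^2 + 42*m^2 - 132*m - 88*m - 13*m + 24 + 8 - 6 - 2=-27*m^3 + 156*m^2 - 233*m + 24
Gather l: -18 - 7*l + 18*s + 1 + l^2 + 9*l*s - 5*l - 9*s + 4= l^2 + l*(9*s - 12) + 9*s - 13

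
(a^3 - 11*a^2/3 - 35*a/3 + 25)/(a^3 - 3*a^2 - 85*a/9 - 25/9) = 3*(3*a^2 + 4*a - 15)/(9*a^2 + 18*a + 5)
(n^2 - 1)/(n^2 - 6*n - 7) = (n - 1)/(n - 7)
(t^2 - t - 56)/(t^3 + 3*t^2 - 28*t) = (t - 8)/(t*(t - 4))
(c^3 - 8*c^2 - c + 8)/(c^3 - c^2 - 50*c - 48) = (c - 1)/(c + 6)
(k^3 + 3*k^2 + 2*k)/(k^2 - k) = (k^2 + 3*k + 2)/(k - 1)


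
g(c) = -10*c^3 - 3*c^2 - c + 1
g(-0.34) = 1.39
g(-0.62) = 2.85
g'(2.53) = -208.21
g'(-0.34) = -2.43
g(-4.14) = 663.30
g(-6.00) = 2059.00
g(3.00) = -299.00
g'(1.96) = -128.01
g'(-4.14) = -490.35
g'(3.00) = -289.00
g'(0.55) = -13.38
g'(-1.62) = -70.01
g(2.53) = -182.68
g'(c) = -30*c^2 - 6*c - 1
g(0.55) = -2.12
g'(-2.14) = -125.55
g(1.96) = -87.78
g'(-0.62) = -8.81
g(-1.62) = 37.26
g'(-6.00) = -1045.00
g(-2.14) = 87.40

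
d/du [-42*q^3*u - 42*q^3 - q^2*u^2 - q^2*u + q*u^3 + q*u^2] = q*(-42*q^2 - 2*q*u - q + 3*u^2 + 2*u)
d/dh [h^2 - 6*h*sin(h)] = -6*h*cos(h) + 2*h - 6*sin(h)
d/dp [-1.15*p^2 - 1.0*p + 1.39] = -2.3*p - 1.0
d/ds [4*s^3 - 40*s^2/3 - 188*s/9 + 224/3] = 12*s^2 - 80*s/3 - 188/9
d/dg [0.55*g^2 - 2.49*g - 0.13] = 1.1*g - 2.49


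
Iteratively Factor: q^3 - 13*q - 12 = (q + 3)*(q^2 - 3*q - 4) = (q + 1)*(q + 3)*(q - 4)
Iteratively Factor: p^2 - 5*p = (p)*(p - 5)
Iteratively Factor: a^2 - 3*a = (a)*(a - 3)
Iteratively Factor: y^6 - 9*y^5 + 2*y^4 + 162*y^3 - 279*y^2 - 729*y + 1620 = (y + 3)*(y^5 - 12*y^4 + 38*y^3 + 48*y^2 - 423*y + 540) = (y - 4)*(y + 3)*(y^4 - 8*y^3 + 6*y^2 + 72*y - 135) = (y - 4)*(y - 3)*(y + 3)*(y^3 - 5*y^2 - 9*y + 45) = (y - 5)*(y - 4)*(y - 3)*(y + 3)*(y^2 - 9) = (y - 5)*(y - 4)*(y - 3)*(y + 3)^2*(y - 3)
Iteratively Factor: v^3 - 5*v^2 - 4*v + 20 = (v - 2)*(v^2 - 3*v - 10) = (v - 2)*(v + 2)*(v - 5)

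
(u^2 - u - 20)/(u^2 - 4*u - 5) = (u + 4)/(u + 1)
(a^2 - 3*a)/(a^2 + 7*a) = (a - 3)/(a + 7)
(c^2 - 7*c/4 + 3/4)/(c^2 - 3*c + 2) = (c - 3/4)/(c - 2)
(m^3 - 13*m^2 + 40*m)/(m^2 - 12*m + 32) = m*(m - 5)/(m - 4)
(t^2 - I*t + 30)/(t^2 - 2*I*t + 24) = (t + 5*I)/(t + 4*I)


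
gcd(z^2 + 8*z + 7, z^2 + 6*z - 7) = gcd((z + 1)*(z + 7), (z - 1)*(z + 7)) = z + 7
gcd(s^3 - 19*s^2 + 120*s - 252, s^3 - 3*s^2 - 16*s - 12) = s - 6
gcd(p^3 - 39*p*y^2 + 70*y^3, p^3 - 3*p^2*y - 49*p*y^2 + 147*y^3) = p + 7*y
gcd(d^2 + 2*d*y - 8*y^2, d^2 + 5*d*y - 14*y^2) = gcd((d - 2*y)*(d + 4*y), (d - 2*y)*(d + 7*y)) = -d + 2*y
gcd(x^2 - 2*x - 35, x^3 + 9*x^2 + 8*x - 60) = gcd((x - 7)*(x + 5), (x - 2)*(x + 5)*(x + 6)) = x + 5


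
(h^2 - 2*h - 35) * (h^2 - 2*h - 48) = h^4 - 4*h^3 - 79*h^2 + 166*h + 1680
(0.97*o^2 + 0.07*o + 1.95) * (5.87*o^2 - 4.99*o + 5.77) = 5.6939*o^4 - 4.4294*o^3 + 16.6941*o^2 - 9.3266*o + 11.2515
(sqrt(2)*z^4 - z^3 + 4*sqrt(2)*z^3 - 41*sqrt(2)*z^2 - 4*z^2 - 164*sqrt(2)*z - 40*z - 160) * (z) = sqrt(2)*z^5 - z^4 + 4*sqrt(2)*z^4 - 41*sqrt(2)*z^3 - 4*z^3 - 164*sqrt(2)*z^2 - 40*z^2 - 160*z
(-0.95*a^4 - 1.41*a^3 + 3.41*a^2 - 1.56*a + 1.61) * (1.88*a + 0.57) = -1.786*a^5 - 3.1923*a^4 + 5.6071*a^3 - 0.9891*a^2 + 2.1376*a + 0.9177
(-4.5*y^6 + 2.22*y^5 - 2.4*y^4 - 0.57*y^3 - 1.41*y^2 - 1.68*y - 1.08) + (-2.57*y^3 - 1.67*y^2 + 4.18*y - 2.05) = -4.5*y^6 + 2.22*y^5 - 2.4*y^4 - 3.14*y^3 - 3.08*y^2 + 2.5*y - 3.13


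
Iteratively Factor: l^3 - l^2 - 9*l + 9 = (l - 3)*(l^2 + 2*l - 3) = (l - 3)*(l - 1)*(l + 3)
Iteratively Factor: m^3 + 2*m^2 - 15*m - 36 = (m + 3)*(m^2 - m - 12) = (m + 3)^2*(m - 4)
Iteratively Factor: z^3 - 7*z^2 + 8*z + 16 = (z - 4)*(z^2 - 3*z - 4) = (z - 4)*(z + 1)*(z - 4)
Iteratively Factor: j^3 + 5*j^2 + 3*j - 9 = (j + 3)*(j^2 + 2*j - 3) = (j + 3)^2*(j - 1)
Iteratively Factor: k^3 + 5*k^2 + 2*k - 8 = (k - 1)*(k^2 + 6*k + 8) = (k - 1)*(k + 4)*(k + 2)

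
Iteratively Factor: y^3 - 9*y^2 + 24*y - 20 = (y - 5)*(y^2 - 4*y + 4) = (y - 5)*(y - 2)*(y - 2)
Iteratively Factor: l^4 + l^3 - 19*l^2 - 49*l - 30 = (l + 2)*(l^3 - l^2 - 17*l - 15) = (l + 2)*(l + 3)*(l^2 - 4*l - 5) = (l - 5)*(l + 2)*(l + 3)*(l + 1)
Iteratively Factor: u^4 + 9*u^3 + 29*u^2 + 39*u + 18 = (u + 2)*(u^3 + 7*u^2 + 15*u + 9) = (u + 2)*(u + 3)*(u^2 + 4*u + 3) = (u + 1)*(u + 2)*(u + 3)*(u + 3)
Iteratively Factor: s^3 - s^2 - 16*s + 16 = (s + 4)*(s^2 - 5*s + 4) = (s - 4)*(s + 4)*(s - 1)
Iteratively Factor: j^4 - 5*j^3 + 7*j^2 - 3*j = (j - 3)*(j^3 - 2*j^2 + j) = (j - 3)*(j - 1)*(j^2 - j) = (j - 3)*(j - 1)^2*(j)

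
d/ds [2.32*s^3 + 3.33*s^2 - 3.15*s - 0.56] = 6.96*s^2 + 6.66*s - 3.15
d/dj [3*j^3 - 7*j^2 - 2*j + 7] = 9*j^2 - 14*j - 2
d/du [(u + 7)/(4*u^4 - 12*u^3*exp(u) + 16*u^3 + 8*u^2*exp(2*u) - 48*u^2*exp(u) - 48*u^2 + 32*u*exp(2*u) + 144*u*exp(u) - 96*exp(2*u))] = (u^4 - 3*u^3*exp(u) + 4*u^3 + 2*u^2*exp(2*u) - 12*u^2*exp(u) - 12*u^2 + 8*u*exp(2*u) + 36*u*exp(u) - (u + 7)*(-3*u^3*exp(u) + 4*u^3 + 4*u^2*exp(2*u) - 21*u^2*exp(u) + 12*u^2 + 20*u*exp(2*u) + 12*u*exp(u) - 24*u - 40*exp(2*u) + 36*exp(u)) - 24*exp(2*u))/(4*(u^4 - 3*u^3*exp(u) + 4*u^3 + 2*u^2*exp(2*u) - 12*u^2*exp(u) - 12*u^2 + 8*u*exp(2*u) + 36*u*exp(u) - 24*exp(2*u))^2)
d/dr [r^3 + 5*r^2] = r*(3*r + 10)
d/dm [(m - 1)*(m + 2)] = 2*m + 1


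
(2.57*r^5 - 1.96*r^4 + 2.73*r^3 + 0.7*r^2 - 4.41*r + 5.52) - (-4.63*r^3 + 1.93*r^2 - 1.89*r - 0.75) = 2.57*r^5 - 1.96*r^4 + 7.36*r^3 - 1.23*r^2 - 2.52*r + 6.27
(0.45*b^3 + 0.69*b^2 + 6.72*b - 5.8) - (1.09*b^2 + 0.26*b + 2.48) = 0.45*b^3 - 0.4*b^2 + 6.46*b - 8.28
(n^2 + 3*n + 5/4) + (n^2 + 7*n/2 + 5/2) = 2*n^2 + 13*n/2 + 15/4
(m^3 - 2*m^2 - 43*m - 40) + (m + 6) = m^3 - 2*m^2 - 42*m - 34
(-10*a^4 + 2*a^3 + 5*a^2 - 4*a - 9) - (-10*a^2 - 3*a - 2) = -10*a^4 + 2*a^3 + 15*a^2 - a - 7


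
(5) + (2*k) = 2*k + 5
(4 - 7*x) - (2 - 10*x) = 3*x + 2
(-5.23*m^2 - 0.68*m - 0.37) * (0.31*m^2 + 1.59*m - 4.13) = -1.6213*m^4 - 8.5265*m^3 + 20.404*m^2 + 2.2201*m + 1.5281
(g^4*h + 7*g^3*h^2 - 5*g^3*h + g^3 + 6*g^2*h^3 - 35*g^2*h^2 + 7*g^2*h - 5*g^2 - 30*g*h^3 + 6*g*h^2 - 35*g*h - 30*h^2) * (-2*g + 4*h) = -2*g^5*h - 10*g^4*h^2 + 10*g^4*h - 2*g^4 + 16*g^3*h^3 + 50*g^3*h^2 - 10*g^3*h + 10*g^3 + 24*g^2*h^4 - 80*g^2*h^3 + 16*g^2*h^2 + 50*g^2*h - 120*g*h^4 + 24*g*h^3 - 80*g*h^2 - 120*h^3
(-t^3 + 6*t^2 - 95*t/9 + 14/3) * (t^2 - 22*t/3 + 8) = -t^5 + 40*t^4/3 - 563*t^3/9 + 3512*t^2/27 - 356*t/3 + 112/3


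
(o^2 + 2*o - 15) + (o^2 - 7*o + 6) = 2*o^2 - 5*o - 9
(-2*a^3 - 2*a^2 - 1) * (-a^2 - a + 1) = 2*a^5 + 4*a^4 - a^2 + a - 1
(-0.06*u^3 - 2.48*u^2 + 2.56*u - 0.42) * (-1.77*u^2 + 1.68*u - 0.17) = 0.1062*u^5 + 4.2888*u^4 - 8.6874*u^3 + 5.4658*u^2 - 1.1408*u + 0.0714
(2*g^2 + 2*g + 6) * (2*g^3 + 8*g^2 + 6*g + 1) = 4*g^5 + 20*g^4 + 40*g^3 + 62*g^2 + 38*g + 6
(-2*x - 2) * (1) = -2*x - 2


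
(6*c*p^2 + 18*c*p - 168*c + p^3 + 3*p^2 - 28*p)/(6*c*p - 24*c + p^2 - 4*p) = p + 7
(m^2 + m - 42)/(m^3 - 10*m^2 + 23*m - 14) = (m^2 + m - 42)/(m^3 - 10*m^2 + 23*m - 14)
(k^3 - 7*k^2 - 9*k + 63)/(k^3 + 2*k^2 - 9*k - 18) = (k - 7)/(k + 2)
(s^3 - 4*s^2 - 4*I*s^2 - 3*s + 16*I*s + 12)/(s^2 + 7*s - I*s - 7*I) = (s^2 - s*(4 + 3*I) + 12*I)/(s + 7)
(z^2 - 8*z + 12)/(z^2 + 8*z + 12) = (z^2 - 8*z + 12)/(z^2 + 8*z + 12)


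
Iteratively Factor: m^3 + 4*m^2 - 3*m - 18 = (m + 3)*(m^2 + m - 6) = (m - 2)*(m + 3)*(m + 3)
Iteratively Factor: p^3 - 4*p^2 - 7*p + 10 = (p - 5)*(p^2 + p - 2) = (p - 5)*(p + 2)*(p - 1)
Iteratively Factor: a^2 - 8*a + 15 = (a - 3)*(a - 5)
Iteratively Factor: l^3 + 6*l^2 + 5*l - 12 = (l - 1)*(l^2 + 7*l + 12) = (l - 1)*(l + 3)*(l + 4)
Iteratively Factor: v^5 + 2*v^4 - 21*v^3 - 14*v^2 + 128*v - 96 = (v - 3)*(v^4 + 5*v^3 - 6*v^2 - 32*v + 32) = (v - 3)*(v + 4)*(v^3 + v^2 - 10*v + 8) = (v - 3)*(v + 4)^2*(v^2 - 3*v + 2) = (v - 3)*(v - 2)*(v + 4)^2*(v - 1)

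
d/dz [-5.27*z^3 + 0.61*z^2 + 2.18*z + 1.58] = -15.81*z^2 + 1.22*z + 2.18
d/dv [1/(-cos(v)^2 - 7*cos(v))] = -(2*cos(v) + 7)*sin(v)/((cos(v) + 7)^2*cos(v)^2)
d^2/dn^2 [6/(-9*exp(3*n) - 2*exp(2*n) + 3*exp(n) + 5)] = 6*(-2*(27*exp(2*n) + 4*exp(n) - 3)^2*exp(n) + (81*exp(2*n) + 8*exp(n) - 3)*(9*exp(3*n) + 2*exp(2*n) - 3*exp(n) - 5))*exp(n)/(9*exp(3*n) + 2*exp(2*n) - 3*exp(n) - 5)^3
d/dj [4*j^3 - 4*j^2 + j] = 12*j^2 - 8*j + 1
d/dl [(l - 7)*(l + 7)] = 2*l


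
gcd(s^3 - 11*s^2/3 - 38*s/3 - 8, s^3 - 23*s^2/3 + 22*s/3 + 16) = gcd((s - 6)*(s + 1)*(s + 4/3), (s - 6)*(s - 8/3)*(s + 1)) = s^2 - 5*s - 6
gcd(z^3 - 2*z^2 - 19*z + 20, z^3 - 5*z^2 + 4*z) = z - 1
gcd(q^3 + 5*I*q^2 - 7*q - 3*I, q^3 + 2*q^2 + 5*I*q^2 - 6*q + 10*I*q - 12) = q + 3*I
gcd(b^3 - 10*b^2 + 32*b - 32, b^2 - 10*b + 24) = b - 4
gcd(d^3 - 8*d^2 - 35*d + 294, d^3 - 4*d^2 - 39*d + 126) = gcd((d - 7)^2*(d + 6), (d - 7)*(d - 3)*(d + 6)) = d^2 - d - 42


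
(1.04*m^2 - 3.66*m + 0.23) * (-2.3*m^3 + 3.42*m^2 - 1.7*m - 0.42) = -2.392*m^5 + 11.9748*m^4 - 14.8142*m^3 + 6.5718*m^2 + 1.1462*m - 0.0966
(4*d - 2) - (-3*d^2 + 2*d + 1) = 3*d^2 + 2*d - 3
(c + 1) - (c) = 1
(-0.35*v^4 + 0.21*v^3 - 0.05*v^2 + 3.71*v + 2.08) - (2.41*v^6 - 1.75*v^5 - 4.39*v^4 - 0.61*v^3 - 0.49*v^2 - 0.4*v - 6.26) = -2.41*v^6 + 1.75*v^5 + 4.04*v^4 + 0.82*v^3 + 0.44*v^2 + 4.11*v + 8.34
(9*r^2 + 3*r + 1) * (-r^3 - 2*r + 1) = -9*r^5 - 3*r^4 - 19*r^3 + 3*r^2 + r + 1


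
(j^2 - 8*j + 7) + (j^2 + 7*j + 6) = 2*j^2 - j + 13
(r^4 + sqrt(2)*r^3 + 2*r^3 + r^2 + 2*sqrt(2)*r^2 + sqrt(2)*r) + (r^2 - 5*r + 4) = r^4 + sqrt(2)*r^3 + 2*r^3 + 2*r^2 + 2*sqrt(2)*r^2 - 5*r + sqrt(2)*r + 4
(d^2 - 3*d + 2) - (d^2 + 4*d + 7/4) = 1/4 - 7*d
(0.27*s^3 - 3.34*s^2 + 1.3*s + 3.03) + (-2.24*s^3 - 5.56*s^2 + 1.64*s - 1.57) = -1.97*s^3 - 8.9*s^2 + 2.94*s + 1.46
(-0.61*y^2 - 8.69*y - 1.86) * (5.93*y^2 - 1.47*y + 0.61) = -3.6173*y^4 - 50.635*y^3 + 1.3724*y^2 - 2.5667*y - 1.1346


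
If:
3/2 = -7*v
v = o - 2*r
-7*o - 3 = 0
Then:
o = -3/7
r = -3/28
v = -3/14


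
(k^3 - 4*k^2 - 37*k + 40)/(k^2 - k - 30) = (k^2 - 9*k + 8)/(k - 6)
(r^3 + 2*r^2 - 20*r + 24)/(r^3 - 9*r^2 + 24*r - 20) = (r + 6)/(r - 5)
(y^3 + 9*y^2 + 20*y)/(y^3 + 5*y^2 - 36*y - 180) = y*(y + 4)/(y^2 - 36)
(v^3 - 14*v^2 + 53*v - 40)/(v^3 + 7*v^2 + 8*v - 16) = (v^2 - 13*v + 40)/(v^2 + 8*v + 16)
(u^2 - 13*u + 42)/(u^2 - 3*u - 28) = (u - 6)/(u + 4)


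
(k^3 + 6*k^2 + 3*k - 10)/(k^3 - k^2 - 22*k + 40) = (k^2 + k - 2)/(k^2 - 6*k + 8)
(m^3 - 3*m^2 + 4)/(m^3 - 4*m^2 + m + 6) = (m - 2)/(m - 3)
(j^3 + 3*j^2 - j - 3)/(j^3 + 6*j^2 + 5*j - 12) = (j + 1)/(j + 4)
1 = 1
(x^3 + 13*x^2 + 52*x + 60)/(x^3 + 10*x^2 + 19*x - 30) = (x + 2)/(x - 1)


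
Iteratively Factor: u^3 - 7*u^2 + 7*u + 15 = (u - 3)*(u^2 - 4*u - 5) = (u - 5)*(u - 3)*(u + 1)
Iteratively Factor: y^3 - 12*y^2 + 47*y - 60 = (y - 3)*(y^2 - 9*y + 20) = (y - 5)*(y - 3)*(y - 4)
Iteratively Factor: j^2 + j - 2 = (j + 2)*(j - 1)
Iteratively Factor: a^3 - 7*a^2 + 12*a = (a)*(a^2 - 7*a + 12) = a*(a - 3)*(a - 4)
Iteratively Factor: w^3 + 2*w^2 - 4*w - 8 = (w + 2)*(w^2 - 4) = (w + 2)^2*(w - 2)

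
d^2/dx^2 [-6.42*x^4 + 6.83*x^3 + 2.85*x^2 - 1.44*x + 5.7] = -77.04*x^2 + 40.98*x + 5.7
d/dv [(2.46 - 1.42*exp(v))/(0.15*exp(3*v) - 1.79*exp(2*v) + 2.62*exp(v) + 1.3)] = (0.426*exp(3*v) - 3.6488*exp(2*v) + 8.8068*exp(v) - 8.2912)*exp(v)/(0.0225*exp(6*v) - 0.537*exp(5*v) + 3.9901*exp(4*v) - 8.9896*exp(3*v) + 2.2104*exp(2*v) + 6.812*exp(v) + 1.69)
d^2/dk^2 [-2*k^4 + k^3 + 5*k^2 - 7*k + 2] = -24*k^2 + 6*k + 10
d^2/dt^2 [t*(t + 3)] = 2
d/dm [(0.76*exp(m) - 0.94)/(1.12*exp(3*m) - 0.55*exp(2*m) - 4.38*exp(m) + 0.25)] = (-1.7024*exp(3*m) + 3.5764*exp(2*m) - 1.034*exp(m) - 3.9272)*exp(m)/(1.2544*exp(6*m) - 1.232*exp(5*m) - 9.5087*exp(4*m) + 5.378*exp(3*m) + 18.9094*exp(2*m) - 2.19*exp(m) + 0.0625)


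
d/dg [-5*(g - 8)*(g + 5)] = 15 - 10*g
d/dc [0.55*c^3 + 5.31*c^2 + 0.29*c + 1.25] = 1.65*c^2 + 10.62*c + 0.29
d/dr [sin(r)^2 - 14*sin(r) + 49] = 2*(sin(r) - 7)*cos(r)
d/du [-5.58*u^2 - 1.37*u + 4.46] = -11.16*u - 1.37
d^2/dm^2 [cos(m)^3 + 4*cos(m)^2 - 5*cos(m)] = 17*cos(m)/4 - 8*cos(2*m) - 9*cos(3*m)/4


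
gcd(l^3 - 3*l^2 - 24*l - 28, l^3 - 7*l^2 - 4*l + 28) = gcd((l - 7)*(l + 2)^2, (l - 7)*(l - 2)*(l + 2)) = l^2 - 5*l - 14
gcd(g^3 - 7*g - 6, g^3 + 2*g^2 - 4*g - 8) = g + 2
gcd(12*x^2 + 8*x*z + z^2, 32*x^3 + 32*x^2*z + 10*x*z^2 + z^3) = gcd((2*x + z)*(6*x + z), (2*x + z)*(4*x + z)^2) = 2*x + z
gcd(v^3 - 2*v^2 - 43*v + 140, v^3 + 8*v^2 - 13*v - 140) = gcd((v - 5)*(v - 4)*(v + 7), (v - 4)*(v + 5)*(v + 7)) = v^2 + 3*v - 28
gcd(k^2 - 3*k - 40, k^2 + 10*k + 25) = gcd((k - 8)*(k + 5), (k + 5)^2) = k + 5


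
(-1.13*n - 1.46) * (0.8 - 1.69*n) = 1.9097*n^2 + 1.5634*n - 1.168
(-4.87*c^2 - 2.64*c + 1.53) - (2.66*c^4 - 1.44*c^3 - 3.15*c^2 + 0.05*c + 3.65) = -2.66*c^4 + 1.44*c^3 - 1.72*c^2 - 2.69*c - 2.12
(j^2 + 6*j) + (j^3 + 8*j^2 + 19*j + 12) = j^3 + 9*j^2 + 25*j + 12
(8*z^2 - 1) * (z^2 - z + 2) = 8*z^4 - 8*z^3 + 15*z^2 + z - 2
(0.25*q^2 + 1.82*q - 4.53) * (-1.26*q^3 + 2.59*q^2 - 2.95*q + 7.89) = -0.315*q^5 - 1.6457*q^4 + 9.6841*q^3 - 15.1292*q^2 + 27.7233*q - 35.7417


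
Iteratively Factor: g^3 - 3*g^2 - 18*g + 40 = (g - 2)*(g^2 - g - 20) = (g - 5)*(g - 2)*(g + 4)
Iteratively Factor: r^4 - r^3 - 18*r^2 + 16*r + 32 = (r - 4)*(r^3 + 3*r^2 - 6*r - 8) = (r - 4)*(r + 1)*(r^2 + 2*r - 8) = (r - 4)*(r - 2)*(r + 1)*(r + 4)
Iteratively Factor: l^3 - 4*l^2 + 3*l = (l)*(l^2 - 4*l + 3) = l*(l - 1)*(l - 3)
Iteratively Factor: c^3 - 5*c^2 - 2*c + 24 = (c - 3)*(c^2 - 2*c - 8) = (c - 4)*(c - 3)*(c + 2)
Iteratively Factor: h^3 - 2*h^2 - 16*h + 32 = (h - 2)*(h^2 - 16) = (h - 2)*(h + 4)*(h - 4)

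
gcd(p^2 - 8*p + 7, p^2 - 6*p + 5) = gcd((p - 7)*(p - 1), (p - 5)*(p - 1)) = p - 1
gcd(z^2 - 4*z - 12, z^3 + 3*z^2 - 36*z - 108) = z - 6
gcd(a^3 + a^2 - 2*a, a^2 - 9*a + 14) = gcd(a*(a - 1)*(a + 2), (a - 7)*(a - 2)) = 1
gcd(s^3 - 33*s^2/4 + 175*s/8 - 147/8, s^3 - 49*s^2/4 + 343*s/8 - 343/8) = s^2 - 21*s/4 + 49/8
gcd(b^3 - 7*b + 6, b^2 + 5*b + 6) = b + 3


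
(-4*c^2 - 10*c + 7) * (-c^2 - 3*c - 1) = 4*c^4 + 22*c^3 + 27*c^2 - 11*c - 7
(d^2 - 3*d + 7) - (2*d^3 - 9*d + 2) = -2*d^3 + d^2 + 6*d + 5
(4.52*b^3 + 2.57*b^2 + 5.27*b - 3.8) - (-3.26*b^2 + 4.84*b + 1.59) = 4.52*b^3 + 5.83*b^2 + 0.43*b - 5.39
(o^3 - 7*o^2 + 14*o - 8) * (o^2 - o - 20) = o^5 - 8*o^4 + o^3 + 118*o^2 - 272*o + 160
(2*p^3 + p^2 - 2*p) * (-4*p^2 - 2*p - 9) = -8*p^5 - 8*p^4 - 12*p^3 - 5*p^2 + 18*p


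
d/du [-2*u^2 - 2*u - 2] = -4*u - 2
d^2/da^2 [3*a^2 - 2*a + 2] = 6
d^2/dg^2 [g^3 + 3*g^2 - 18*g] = 6*g + 6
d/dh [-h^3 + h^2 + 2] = h*(2 - 3*h)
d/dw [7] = 0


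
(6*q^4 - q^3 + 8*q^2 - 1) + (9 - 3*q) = 6*q^4 - q^3 + 8*q^2 - 3*q + 8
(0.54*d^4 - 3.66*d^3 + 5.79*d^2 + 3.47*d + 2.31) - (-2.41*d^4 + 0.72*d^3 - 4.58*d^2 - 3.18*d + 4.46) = 2.95*d^4 - 4.38*d^3 + 10.37*d^2 + 6.65*d - 2.15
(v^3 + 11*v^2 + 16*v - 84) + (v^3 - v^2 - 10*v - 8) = 2*v^3 + 10*v^2 + 6*v - 92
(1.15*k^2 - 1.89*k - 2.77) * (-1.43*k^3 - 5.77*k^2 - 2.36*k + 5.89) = -1.6445*k^5 - 3.9328*k^4 + 12.1524*k^3 + 27.2168*k^2 - 4.5949*k - 16.3153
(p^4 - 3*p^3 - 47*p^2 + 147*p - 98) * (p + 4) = p^5 + p^4 - 59*p^3 - 41*p^2 + 490*p - 392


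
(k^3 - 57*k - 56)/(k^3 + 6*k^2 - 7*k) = (k^2 - 7*k - 8)/(k*(k - 1))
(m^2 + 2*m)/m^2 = (m + 2)/m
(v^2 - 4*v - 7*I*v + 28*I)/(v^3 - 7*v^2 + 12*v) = (v - 7*I)/(v*(v - 3))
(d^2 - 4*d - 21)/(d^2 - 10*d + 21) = (d + 3)/(d - 3)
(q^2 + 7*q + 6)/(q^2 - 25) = (q^2 + 7*q + 6)/(q^2 - 25)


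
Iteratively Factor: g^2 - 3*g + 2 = (g - 2)*(g - 1)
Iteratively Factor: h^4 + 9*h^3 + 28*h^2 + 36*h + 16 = (h + 4)*(h^3 + 5*h^2 + 8*h + 4) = (h + 2)*(h + 4)*(h^2 + 3*h + 2) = (h + 2)^2*(h + 4)*(h + 1)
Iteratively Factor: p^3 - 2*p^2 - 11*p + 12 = (p + 3)*(p^2 - 5*p + 4) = (p - 1)*(p + 3)*(p - 4)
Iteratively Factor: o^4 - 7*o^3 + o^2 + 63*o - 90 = (o + 3)*(o^3 - 10*o^2 + 31*o - 30) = (o - 5)*(o + 3)*(o^2 - 5*o + 6) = (o - 5)*(o - 2)*(o + 3)*(o - 3)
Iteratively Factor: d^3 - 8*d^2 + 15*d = (d)*(d^2 - 8*d + 15) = d*(d - 3)*(d - 5)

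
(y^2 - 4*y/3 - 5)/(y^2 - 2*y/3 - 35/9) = 3*(y - 3)/(3*y - 7)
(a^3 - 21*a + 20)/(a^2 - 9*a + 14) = (a^3 - 21*a + 20)/(a^2 - 9*a + 14)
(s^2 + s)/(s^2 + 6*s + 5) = s/(s + 5)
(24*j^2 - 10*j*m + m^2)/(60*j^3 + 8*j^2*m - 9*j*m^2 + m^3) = (4*j - m)/(10*j^2 + 3*j*m - m^2)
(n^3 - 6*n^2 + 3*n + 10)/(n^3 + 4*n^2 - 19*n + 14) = (n^2 - 4*n - 5)/(n^2 + 6*n - 7)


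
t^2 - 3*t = t*(t - 3)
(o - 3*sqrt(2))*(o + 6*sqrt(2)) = o^2 + 3*sqrt(2)*o - 36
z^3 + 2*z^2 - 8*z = z*(z - 2)*(z + 4)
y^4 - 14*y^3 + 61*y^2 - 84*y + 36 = (y - 6)^2*(y - 1)^2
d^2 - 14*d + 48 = (d - 8)*(d - 6)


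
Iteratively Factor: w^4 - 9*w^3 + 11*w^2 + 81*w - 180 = (w + 3)*(w^3 - 12*w^2 + 47*w - 60) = (w - 3)*(w + 3)*(w^2 - 9*w + 20) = (w - 5)*(w - 3)*(w + 3)*(w - 4)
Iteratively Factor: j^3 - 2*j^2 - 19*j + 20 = (j - 1)*(j^2 - j - 20) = (j - 1)*(j + 4)*(j - 5)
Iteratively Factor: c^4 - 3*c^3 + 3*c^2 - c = (c - 1)*(c^3 - 2*c^2 + c) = (c - 1)^2*(c^2 - c) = c*(c - 1)^2*(c - 1)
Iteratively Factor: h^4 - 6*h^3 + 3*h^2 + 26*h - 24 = (h + 2)*(h^3 - 8*h^2 + 19*h - 12) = (h - 4)*(h + 2)*(h^2 - 4*h + 3) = (h - 4)*(h - 1)*(h + 2)*(h - 3)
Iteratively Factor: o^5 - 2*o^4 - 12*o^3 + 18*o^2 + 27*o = (o + 1)*(o^4 - 3*o^3 - 9*o^2 + 27*o) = o*(o + 1)*(o^3 - 3*o^2 - 9*o + 27) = o*(o + 1)*(o + 3)*(o^2 - 6*o + 9) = o*(o - 3)*(o + 1)*(o + 3)*(o - 3)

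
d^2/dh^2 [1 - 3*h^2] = -6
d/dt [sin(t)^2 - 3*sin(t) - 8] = (2*sin(t) - 3)*cos(t)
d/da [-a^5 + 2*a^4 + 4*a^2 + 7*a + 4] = -5*a^4 + 8*a^3 + 8*a + 7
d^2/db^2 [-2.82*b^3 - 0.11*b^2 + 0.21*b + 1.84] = -16.92*b - 0.22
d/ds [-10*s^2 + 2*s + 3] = 2 - 20*s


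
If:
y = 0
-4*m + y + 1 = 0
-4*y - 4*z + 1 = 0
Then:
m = 1/4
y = 0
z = 1/4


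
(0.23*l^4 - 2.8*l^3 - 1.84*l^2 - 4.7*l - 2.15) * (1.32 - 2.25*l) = -0.5175*l^5 + 6.6036*l^4 + 0.444000000000001*l^3 + 8.1462*l^2 - 1.3665*l - 2.838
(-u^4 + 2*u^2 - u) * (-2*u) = 2*u^5 - 4*u^3 + 2*u^2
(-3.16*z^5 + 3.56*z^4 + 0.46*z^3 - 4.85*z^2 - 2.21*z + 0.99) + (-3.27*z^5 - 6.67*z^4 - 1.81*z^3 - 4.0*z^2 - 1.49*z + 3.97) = -6.43*z^5 - 3.11*z^4 - 1.35*z^3 - 8.85*z^2 - 3.7*z + 4.96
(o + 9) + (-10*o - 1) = 8 - 9*o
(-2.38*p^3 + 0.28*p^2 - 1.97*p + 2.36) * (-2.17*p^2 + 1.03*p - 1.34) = 5.1646*p^5 - 3.059*p^4 + 7.7525*p^3 - 7.5255*p^2 + 5.0706*p - 3.1624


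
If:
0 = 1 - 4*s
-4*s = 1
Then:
No Solution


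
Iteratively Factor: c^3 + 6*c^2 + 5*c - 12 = (c + 3)*(c^2 + 3*c - 4) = (c + 3)*(c + 4)*(c - 1)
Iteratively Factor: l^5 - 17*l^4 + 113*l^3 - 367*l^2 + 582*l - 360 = (l - 3)*(l^4 - 14*l^3 + 71*l^2 - 154*l + 120) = (l - 3)*(l - 2)*(l^3 - 12*l^2 + 47*l - 60) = (l - 4)*(l - 3)*(l - 2)*(l^2 - 8*l + 15) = (l - 5)*(l - 4)*(l - 3)*(l - 2)*(l - 3)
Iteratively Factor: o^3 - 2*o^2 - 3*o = (o - 3)*(o^2 + o) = (o - 3)*(o + 1)*(o)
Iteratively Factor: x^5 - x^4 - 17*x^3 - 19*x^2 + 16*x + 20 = (x - 1)*(x^4 - 17*x^2 - 36*x - 20) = (x - 1)*(x + 2)*(x^3 - 2*x^2 - 13*x - 10) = (x - 5)*(x - 1)*(x + 2)*(x^2 + 3*x + 2) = (x - 5)*(x - 1)*(x + 2)^2*(x + 1)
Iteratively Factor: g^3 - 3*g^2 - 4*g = (g + 1)*(g^2 - 4*g) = g*(g + 1)*(g - 4)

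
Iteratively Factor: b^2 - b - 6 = (b + 2)*(b - 3)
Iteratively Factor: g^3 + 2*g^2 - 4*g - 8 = (g + 2)*(g^2 - 4) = (g + 2)^2*(g - 2)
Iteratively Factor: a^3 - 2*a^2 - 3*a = (a - 3)*(a^2 + a) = (a - 3)*(a + 1)*(a)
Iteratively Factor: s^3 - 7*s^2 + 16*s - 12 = (s - 2)*(s^2 - 5*s + 6) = (s - 3)*(s - 2)*(s - 2)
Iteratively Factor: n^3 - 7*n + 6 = (n - 2)*(n^2 + 2*n - 3) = (n - 2)*(n - 1)*(n + 3)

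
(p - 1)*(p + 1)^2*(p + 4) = p^4 + 5*p^3 + 3*p^2 - 5*p - 4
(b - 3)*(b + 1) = b^2 - 2*b - 3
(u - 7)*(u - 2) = u^2 - 9*u + 14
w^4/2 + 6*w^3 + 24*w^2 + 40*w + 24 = (w/2 + 1)*(w + 2)^2*(w + 6)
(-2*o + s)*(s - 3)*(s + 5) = -2*o*s^2 - 4*o*s + 30*o + s^3 + 2*s^2 - 15*s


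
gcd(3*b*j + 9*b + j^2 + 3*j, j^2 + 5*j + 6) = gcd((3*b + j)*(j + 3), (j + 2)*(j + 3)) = j + 3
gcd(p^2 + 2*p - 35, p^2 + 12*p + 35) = p + 7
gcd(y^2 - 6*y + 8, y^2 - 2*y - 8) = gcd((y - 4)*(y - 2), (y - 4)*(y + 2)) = y - 4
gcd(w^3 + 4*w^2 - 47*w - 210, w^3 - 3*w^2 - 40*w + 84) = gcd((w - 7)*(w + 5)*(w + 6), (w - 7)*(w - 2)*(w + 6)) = w^2 - w - 42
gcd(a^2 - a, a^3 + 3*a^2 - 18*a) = a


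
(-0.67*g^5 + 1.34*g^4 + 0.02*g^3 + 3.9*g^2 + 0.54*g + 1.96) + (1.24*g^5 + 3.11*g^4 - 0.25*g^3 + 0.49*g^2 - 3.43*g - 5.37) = 0.57*g^5 + 4.45*g^4 - 0.23*g^3 + 4.39*g^2 - 2.89*g - 3.41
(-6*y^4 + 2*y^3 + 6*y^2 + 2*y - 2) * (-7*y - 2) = 42*y^5 - 2*y^4 - 46*y^3 - 26*y^2 + 10*y + 4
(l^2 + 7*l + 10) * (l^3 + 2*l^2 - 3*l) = l^5 + 9*l^4 + 21*l^3 - l^2 - 30*l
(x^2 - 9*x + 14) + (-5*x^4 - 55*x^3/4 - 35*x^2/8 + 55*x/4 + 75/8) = -5*x^4 - 55*x^3/4 - 27*x^2/8 + 19*x/4 + 187/8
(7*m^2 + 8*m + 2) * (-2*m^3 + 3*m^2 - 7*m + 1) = -14*m^5 + 5*m^4 - 29*m^3 - 43*m^2 - 6*m + 2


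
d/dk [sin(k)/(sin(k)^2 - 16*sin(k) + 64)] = -(sin(k) + 8)*cos(k)/(sin(k) - 8)^3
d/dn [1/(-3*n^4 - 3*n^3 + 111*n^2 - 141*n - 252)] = (4*n^3 + 3*n^2 - 74*n + 47)/(3*(n^4 + n^3 - 37*n^2 + 47*n + 84)^2)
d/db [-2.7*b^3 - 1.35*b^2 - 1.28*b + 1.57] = -8.1*b^2 - 2.7*b - 1.28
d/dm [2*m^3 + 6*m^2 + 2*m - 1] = 6*m^2 + 12*m + 2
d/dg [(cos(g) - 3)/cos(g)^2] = (cos(g) - 6)*sin(g)/cos(g)^3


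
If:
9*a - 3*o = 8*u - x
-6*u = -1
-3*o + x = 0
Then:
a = 4/27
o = x/3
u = 1/6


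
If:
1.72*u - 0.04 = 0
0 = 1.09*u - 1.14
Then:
No Solution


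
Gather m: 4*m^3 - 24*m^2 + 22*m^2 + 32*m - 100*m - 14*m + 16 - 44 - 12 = 4*m^3 - 2*m^2 - 82*m - 40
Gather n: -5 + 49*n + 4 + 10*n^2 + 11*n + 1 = 10*n^2 + 60*n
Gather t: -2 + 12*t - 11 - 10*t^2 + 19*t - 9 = -10*t^2 + 31*t - 22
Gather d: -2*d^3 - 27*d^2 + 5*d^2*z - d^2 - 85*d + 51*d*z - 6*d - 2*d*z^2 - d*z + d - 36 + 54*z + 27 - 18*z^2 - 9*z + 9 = -2*d^3 + d^2*(5*z - 28) + d*(-2*z^2 + 50*z - 90) - 18*z^2 + 45*z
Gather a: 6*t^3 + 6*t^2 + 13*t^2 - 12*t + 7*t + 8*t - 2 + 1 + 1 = 6*t^3 + 19*t^2 + 3*t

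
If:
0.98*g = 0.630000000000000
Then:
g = 0.64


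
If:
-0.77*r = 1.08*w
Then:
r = -1.4025974025974*w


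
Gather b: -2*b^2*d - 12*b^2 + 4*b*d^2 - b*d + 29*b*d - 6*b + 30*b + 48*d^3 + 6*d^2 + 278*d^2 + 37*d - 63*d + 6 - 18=b^2*(-2*d - 12) + b*(4*d^2 + 28*d + 24) + 48*d^3 + 284*d^2 - 26*d - 12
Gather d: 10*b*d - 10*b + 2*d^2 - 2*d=-10*b + 2*d^2 + d*(10*b - 2)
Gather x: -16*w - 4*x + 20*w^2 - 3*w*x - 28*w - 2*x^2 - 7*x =20*w^2 - 44*w - 2*x^2 + x*(-3*w - 11)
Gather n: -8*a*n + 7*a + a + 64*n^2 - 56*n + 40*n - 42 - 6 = 8*a + 64*n^2 + n*(-8*a - 16) - 48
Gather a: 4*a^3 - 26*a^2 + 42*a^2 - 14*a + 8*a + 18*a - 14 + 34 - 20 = 4*a^3 + 16*a^2 + 12*a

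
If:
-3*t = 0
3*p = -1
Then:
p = -1/3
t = 0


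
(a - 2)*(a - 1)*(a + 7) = a^3 + 4*a^2 - 19*a + 14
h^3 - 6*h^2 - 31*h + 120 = (h - 8)*(h - 3)*(h + 5)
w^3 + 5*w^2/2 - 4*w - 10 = (w - 2)*(w + 2)*(w + 5/2)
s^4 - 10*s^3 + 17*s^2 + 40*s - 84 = (s - 7)*(s - 3)*(s - 2)*(s + 2)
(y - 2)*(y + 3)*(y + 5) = y^3 + 6*y^2 - y - 30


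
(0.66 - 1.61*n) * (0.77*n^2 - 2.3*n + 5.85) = -1.2397*n^3 + 4.2112*n^2 - 10.9365*n + 3.861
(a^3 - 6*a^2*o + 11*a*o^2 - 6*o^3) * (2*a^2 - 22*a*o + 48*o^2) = 2*a^5 - 34*a^4*o + 202*a^3*o^2 - 542*a^2*o^3 + 660*a*o^4 - 288*o^5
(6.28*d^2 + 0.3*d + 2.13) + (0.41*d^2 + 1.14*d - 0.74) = 6.69*d^2 + 1.44*d + 1.39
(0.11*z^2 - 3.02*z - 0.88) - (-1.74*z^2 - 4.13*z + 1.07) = 1.85*z^2 + 1.11*z - 1.95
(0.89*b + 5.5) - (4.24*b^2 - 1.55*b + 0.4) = -4.24*b^2 + 2.44*b + 5.1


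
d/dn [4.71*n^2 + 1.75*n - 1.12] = 9.42*n + 1.75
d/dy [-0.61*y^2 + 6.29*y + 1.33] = 6.29 - 1.22*y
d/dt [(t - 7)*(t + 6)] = 2*t - 1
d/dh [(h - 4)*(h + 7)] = 2*h + 3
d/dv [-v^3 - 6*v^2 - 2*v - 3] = -3*v^2 - 12*v - 2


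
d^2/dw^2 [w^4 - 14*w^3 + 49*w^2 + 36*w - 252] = 12*w^2 - 84*w + 98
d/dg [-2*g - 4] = -2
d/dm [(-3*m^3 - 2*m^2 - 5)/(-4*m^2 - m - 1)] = (12*m^4 + 6*m^3 + 11*m^2 - 36*m - 5)/(16*m^4 + 8*m^3 + 9*m^2 + 2*m + 1)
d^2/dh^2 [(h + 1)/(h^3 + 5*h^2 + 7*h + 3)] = 2*(3*h^2 + 12*h + 13)/(h^6 + 12*h^5 + 57*h^4 + 136*h^3 + 171*h^2 + 108*h + 27)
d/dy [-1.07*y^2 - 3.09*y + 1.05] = -2.14*y - 3.09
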